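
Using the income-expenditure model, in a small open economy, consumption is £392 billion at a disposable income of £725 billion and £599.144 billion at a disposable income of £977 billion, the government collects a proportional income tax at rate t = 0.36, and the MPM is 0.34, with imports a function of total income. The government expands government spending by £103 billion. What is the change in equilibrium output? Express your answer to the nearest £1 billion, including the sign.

MPC = ΔC/ΔYd = (599.144 − 392)/(977 − 725) = 207.144/252 = 0.822.
Spending multiplier = 1/(1 − c(1−t) + m) = 1/(1 − 0.822×0.64 + 0.34) = 1/0.81392 ≈ 1.229.
ΔY = k × ΔG = (+£103 billion) / 0.81392 ≈ +£127 billion.

+£127 billion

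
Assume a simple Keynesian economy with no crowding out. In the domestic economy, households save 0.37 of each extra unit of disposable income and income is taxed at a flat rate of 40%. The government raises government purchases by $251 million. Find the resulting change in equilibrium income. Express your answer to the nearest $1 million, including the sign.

MPC = 1 − MPS = 1 − 0.37 = 0.63.
Spending multiplier = 1/(1 − c(1−t)) = 1/(1 − 0.63×0.6) = 1/0.622 ≈ 1.608.
ΔY = k × ΔG = (+$251 million) / 0.622 ≈ +$404 million.

+$404 million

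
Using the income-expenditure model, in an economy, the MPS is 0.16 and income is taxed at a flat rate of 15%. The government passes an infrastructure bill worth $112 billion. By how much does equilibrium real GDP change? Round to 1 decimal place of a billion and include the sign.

+$391.6 billion

MPC = 1 − MPS = 1 − 0.16 = 0.84.
Expenditure multiplier = 1/(1 − c(1−t)) = 1/(1 − 0.84×0.85) = 1/0.286 ≈ 3.497.
ΔY = k × ΔG = (+$112 billion) / 0.286 ≈ +$391.6 billion.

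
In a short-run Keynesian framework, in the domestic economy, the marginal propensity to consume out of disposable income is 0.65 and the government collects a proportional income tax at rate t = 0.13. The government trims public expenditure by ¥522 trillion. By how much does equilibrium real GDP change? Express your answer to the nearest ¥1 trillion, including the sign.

−¥1,201 trillion

Spending multiplier = 1/(1 − c(1−t)) = 1/(1 − 0.65×0.87) = 1/0.4345 ≈ 2.301.
ΔY = k × ΔG = (−¥522 trillion) / 0.4345 ≈ −¥1,201 trillion.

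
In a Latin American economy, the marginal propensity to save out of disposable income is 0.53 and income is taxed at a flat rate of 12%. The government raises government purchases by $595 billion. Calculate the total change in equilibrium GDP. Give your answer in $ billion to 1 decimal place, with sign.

+$1,014.7 billion

MPC = 1 − MPS = 1 − 0.53 = 0.47.
Government-spending multiplier = 1/(1 − c(1−t)) = 1/(1 − 0.47×0.88) = 1/0.5864 ≈ 1.705.
ΔY = k × ΔG = (+$595 billion) / 0.5864 ≈ +$1,014.7 billion.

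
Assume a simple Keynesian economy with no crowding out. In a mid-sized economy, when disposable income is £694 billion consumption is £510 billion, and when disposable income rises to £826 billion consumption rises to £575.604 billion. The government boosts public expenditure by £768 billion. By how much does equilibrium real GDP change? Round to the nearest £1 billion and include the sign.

+£1,527 billion

MPC = ΔC/ΔYd = (575.604 − 510)/(826 − 694) = 65.604/132 = 0.497.
Expenditure multiplier = 1/(1 − MPC) = 1/(1 − 0.497) = 1/0.503 ≈ 1.988.
ΔY = k × ΔG = (+£768 billion) / 0.503 ≈ +£1,527 billion.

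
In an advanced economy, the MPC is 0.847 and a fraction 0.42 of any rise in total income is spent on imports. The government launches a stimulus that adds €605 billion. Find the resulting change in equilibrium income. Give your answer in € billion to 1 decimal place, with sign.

+€1,055.8 billion

Spending multiplier = 1/(1 − c + m) = 1/(1 − 0.847 + 0.42) = 1/0.573 ≈ 1.745.
ΔY = k × ΔG = (+€605 billion) / 0.573 ≈ +€1,055.8 billion.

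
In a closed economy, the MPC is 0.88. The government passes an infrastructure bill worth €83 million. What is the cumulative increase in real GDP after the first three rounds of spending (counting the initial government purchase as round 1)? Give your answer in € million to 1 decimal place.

Round 1 adds ΔG = €83 million; each later round is MPC = 0.88 times the previous.
After 3 rounds: 83 + 73.04 + 64.2752 = ΔG·(1 − c^3)/(1 − c) = 83 × (1 − 0.681472)/0.12 ≈ €220.3 million.

€220.3 million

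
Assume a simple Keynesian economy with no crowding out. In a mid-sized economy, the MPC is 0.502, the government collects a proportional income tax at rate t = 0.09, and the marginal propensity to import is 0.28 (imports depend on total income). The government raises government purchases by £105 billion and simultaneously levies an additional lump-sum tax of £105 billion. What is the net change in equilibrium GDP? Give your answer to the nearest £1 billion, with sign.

+£64 billion

Expenditure multiplier = 1/(1 − c(1−t) + m) = 1/(1 − 0.502×0.91 + 0.28) = 1/0.82318 ≈ 1.215.
ΔG contributes k·ΔG = (+£105 billion) / 0.82318 ≈ +£127.6 billion.
ΔT of +£105 billion changes first-round spending by −c·ΔT = −£52.71 billion, contributing k·(−c·ΔT) = (−£52.71 billion) / 0.82318 ≈ −£64 billion.
Net ΔY = k(ΔG − c·ΔT) = (+£52.29 billion) / 0.82318 ≈ +£64 billion.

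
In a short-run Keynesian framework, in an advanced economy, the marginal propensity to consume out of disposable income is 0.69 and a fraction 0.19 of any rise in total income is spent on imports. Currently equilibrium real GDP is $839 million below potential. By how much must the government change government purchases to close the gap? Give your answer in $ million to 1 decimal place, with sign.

+$419.5 million

Spending multiplier = 1/(1 − c + m) = 1/(1 − 0.69 + 0.19) = 1/0.5 = 2.
Need ΔY = +$839 million, so ΔG = ΔY/k = (+$839 million) × 0.5 = +$419.5 million.
The government should increase government purchases by $419.5 million.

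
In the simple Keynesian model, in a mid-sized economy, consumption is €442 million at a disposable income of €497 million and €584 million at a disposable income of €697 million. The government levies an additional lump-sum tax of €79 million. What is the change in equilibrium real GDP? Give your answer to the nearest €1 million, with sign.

MPC = ΔC/ΔYd = (584 − 442)/(697 − 497) = 142/200 = 0.71.
A lump-sum tax change of +€79 million shifts disposable income by −€79 million; first-round consumption changes by −c × ΔT = −0.71 × (+€79 million) = −€56.09 million.
Expenditure multiplier = 1/(1 − MPC) = 1/(1 − 0.71) = 1/0.29 ≈ 3.448.
The tax multiplier is −c × k ≈ −2.448, so ΔY = k × (−c·ΔT) = (−€56.09 million) / 0.29 ≈ −€193 million.

−€193 million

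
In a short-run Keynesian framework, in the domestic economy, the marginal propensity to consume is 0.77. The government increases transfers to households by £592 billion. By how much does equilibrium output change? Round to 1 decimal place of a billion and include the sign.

The transfer change shifts disposable income by +£592 billion, so first-round consumption changes by c·ΔTR = 0.77 × (+£592 billion) = +£455.84 billion.
Expenditure multiplier = 1/(1 − MPC) = 1/(1 − 0.77) = 1/0.23 ≈ 4.348.
The transfer multiplier is c × k ≈ 3.348, so ΔY = k × (c·ΔTR) = (+£455.84 billion) / 0.23 ≈ +£1,981.9 billion.

+£1,981.9 billion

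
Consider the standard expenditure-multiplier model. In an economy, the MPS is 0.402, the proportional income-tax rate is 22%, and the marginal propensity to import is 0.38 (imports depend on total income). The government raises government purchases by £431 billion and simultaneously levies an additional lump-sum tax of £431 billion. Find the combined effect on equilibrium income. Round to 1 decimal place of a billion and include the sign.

MPC = 1 − MPS = 1 − 0.402 = 0.598.
Expenditure multiplier = 1/(1 − c(1−t) + m) = 1/(1 − 0.598×0.78 + 0.38) = 1/0.91356 ≈ 1.095.
ΔG contributes k·ΔG = (+£431 billion) / 0.91356 ≈ +£471.8 billion.
ΔT of +£431 billion changes first-round spending by −c·ΔT = −£257.738 billion, contributing k·(−c·ΔT) = (−£257.738 billion) / 0.91356 ≈ −£282.1 billion.
Net ΔY = k(ΔG − c·ΔT) = (+£173.262 billion) / 0.91356 ≈ +£189.7 billion.

+£189.7 billion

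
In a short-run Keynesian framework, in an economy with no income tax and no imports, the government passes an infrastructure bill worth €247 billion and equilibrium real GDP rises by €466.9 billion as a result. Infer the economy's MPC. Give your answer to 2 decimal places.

0.47

Implied spending multiplier k = ΔY/ΔG = 466.9/247 ≈ 1.8903.
Since k = 1/(1 − MPC), MPC = 1 − 1/k = 1 − ΔG/ΔY = 1 − 247/466.9 ≈ 0.47.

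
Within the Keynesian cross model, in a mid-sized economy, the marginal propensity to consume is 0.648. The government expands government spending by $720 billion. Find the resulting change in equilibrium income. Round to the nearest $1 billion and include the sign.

Spending multiplier = 1/(1 − MPC) = 1/(1 − 0.648) = 1/0.352 ≈ 2.841.
ΔY = k × ΔG = (+$720 billion) / 0.352 ≈ +$2,045 billion.

+$2,045 billion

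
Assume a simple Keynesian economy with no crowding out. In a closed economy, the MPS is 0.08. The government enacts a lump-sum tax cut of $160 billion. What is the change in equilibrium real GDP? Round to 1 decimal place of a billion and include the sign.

+$1,840.0 billion

MPC = 1 − MPS = 1 − 0.08 = 0.92.
A lump-sum tax change of −$160 billion shifts disposable income by +$160 billion; first-round consumption changes by −c × ΔT = −0.92 × (−$160 billion) = +$147.2 billion.
Expenditure multiplier = 1/(1 − MPC) = 1/(1 − 0.92) = 1/0.08 = 12.5.
The tax multiplier is −c × k = −11.5, so ΔY = k × (−c·ΔT) = (+$147.2 billion) / 0.08 = +$1,840 billion.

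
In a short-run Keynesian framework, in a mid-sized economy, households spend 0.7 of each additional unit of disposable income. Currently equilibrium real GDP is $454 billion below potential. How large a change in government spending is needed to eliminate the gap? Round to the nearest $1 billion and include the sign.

Spending multiplier = 1/(1 − MPC) = 1/(1 − 0.7) = 1/0.3 ≈ 3.333.
Need ΔY = +$454 billion, so ΔG = ΔY/k = (+$454 billion) × 0.3 ≈ +$136 billion.
The government should increase government spending by $136 billion.

+$136 billion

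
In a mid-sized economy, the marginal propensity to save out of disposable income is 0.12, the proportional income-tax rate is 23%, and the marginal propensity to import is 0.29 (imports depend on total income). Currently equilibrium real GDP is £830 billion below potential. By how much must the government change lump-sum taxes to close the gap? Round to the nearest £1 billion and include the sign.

MPC = 1 − MPS = 1 − 0.12 = 0.88.
Spending multiplier = 1/(1 − c(1−t) + m) = 1/(1 − 0.88×0.77 + 0.29) = 1/0.6124 ≈ 1.633.
Tax multiplier = −c·k = −0.88/0.6124 ≈ −1.437. Need ΔY = +£830 billion, so ΔT = ΔY/(−c·k) = −(+£830 billion) × 0.6124 / 0.88 ≈ −£578 billion.
The government should cut lump-sum taxes by £578 billion.

−£578 billion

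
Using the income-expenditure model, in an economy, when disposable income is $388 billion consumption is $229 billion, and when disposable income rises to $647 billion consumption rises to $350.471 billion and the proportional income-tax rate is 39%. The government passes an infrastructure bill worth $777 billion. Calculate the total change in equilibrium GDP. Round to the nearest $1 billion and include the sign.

MPC = ΔC/ΔYd = (350.471 − 229)/(647 − 388) = 121.471/259 = 0.469.
Spending multiplier = 1/(1 − c(1−t)) = 1/(1 − 0.469×0.61) = 1/0.71391 ≈ 1.401.
ΔY = k × ΔG = (+$777 billion) / 0.71391 ≈ +$1,088 billion.

+$1,088 billion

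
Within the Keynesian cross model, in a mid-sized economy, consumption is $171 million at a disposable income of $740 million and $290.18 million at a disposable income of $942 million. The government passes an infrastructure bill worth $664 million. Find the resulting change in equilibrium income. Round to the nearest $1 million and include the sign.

MPC = ΔC/ΔYd = (290.18 − 171)/(942 − 740) = 119.18/202 = 0.59.
Expenditure multiplier = 1/(1 − MPC) = 1/(1 − 0.59) = 1/0.41 ≈ 2.439.
ΔY = k × ΔG = (+$664 million) / 0.41 ≈ +$1,620 million.

+$1,620 million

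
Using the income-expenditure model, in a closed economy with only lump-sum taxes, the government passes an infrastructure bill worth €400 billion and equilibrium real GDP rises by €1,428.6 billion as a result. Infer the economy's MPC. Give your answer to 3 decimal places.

0.720

Implied spending multiplier k = ΔY/ΔG = 1,428.6/400 = 3.5715.
Since k = 1/(1 − MPC), MPC = 1 − 1/k = 1 − ΔG/ΔY = 1 − 400/1,428.6 ≈ 0.720.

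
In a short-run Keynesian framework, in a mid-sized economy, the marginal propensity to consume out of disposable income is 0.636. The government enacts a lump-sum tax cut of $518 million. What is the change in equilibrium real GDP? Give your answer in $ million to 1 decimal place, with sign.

A lump-sum tax change of −$518 million shifts disposable income by +$518 million; first-round consumption changes by −c × ΔT = −0.636 × (−$518 million) = +$329.448 million.
Expenditure multiplier = 1/(1 − MPC) = 1/(1 − 0.636) = 1/0.364 ≈ 2.747.
The tax multiplier is −c × k ≈ −1.747, so ΔY = k × (−c·ΔT) = (+$329.448 million) / 0.364 ≈ +$905.1 million.

+$905.1 million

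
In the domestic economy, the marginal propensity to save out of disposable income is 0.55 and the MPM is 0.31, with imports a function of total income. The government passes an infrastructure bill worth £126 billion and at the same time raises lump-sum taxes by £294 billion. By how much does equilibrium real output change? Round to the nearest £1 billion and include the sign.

−£7 billion

MPC = 1 − MPS = 1 − 0.55 = 0.45.
Expenditure multiplier = 1/(1 − c + m) = 1/(1 − 0.45 + 0.31) = 1/0.86 ≈ 1.163.
ΔG contributes k·ΔG = (+£126 billion) / 0.86 ≈ +£146.5 billion.
ΔT of +£294 billion changes first-round spending by −c·ΔT = −£132.3 billion, contributing k·(−c·ΔT) = (−£132.3 billion) / 0.86 ≈ −£153.8 billion.
Net ΔY = k(ΔG − c·ΔT) = (−£6.3 billion) / 0.86 ≈ −£7 billion.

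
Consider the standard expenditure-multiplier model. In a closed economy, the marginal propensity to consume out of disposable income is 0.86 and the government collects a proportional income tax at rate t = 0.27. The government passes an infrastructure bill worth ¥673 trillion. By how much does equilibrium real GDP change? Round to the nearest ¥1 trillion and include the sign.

Expenditure multiplier = 1/(1 − c(1−t)) = 1/(1 − 0.86×0.73) = 1/0.3722 ≈ 2.687.
ΔY = k × ΔG = (+¥673 trillion) / 0.3722 ≈ +¥1,808 trillion.

+¥1,808 trillion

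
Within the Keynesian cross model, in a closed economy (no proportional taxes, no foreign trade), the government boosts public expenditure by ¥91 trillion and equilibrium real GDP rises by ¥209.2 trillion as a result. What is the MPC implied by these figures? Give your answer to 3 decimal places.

0.565

Implied spending multiplier k = ΔY/ΔG = 209.2/91 ≈ 2.2989.
Since k = 1/(1 − MPC), MPC = 1 − 1/k = 1 − ΔG/ΔY = 1 − 91/209.2 ≈ 0.565.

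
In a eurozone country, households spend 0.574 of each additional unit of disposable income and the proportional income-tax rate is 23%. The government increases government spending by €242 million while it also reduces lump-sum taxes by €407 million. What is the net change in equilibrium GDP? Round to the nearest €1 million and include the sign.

+€852 million

Expenditure multiplier = 1/(1 − c(1−t)) = 1/(1 − 0.574×0.77) = 1/0.55802 ≈ 1.792.
ΔG contributes k·ΔG = (+€242 million) / 0.55802 ≈ +€433.7 million.
ΔT of −€407 million changes first-round spending by −c·ΔT = +€233.618 million, contributing k·(−c·ΔT) = (+€233.618 million) / 0.55802 ≈ +€418.7 million.
Net ΔY = k(ΔG − c·ΔT) = (+€475.618 million) / 0.55802 ≈ +€852 million.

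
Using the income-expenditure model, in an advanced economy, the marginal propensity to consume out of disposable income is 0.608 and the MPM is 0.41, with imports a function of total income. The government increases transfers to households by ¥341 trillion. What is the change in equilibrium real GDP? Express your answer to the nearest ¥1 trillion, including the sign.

The transfer change shifts disposable income by +¥341 trillion, so first-round consumption changes by c·ΔTR = 0.608 × (+¥341 trillion) = +¥207.328 trillion.
Expenditure multiplier = 1/(1 − c + m) = 1/(1 − 0.608 + 0.41) = 1/0.802 ≈ 1.247.
The transfer multiplier is c × k ≈ 0.758, so ΔY = k × (c·ΔTR) = (+¥207.328 trillion) / 0.802 ≈ +¥259 trillion.

+¥259 trillion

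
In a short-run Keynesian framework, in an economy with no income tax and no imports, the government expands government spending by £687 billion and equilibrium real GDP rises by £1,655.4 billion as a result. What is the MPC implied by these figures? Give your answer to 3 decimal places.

Implied spending multiplier k = ΔY/ΔG = 1,655.4/687 ≈ 2.4096.
Since k = 1/(1 − MPC), MPC = 1 − 1/k = 1 − ΔG/ΔY = 1 − 687/1,655.4 ≈ 0.585.

0.585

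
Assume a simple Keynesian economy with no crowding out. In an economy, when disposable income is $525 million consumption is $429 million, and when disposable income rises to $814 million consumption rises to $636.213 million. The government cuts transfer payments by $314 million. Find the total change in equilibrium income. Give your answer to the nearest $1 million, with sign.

MPC = ΔC/ΔYd = (636.213 − 429)/(814 − 525) = 207.213/289 = 0.717.
The transfer change shifts disposable income by −$314 million, so first-round consumption changes by c·ΔTR = 0.717 × (−$314 million) = −$225.138 million.
Expenditure multiplier = 1/(1 − MPC) = 1/(1 − 0.717) = 1/0.283 ≈ 3.534.
The transfer multiplier is c × k ≈ 2.534, so ΔY = k × (c·ΔTR) = (−$225.138 million) / 0.283 ≈ −$796 million.

−$796 million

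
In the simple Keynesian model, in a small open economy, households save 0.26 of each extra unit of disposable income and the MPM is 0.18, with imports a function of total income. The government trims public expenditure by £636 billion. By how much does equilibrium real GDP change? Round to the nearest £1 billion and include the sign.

MPC = 1 − MPS = 1 − 0.26 = 0.74.
Expenditure multiplier = 1/(1 − c + m) = 1/(1 − 0.74 + 0.18) = 1/0.44 ≈ 2.273.
ΔY = k × ΔG = (−£636 billion) / 0.44 ≈ −£1,445 billion.

−£1,445 billion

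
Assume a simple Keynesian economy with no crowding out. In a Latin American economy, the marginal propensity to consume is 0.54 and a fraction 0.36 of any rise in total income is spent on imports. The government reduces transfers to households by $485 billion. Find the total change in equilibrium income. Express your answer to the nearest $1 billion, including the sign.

−$319 billion

The transfer change shifts disposable income by −$485 billion, so first-round consumption changes by c·ΔTR = 0.54 × (−$485 billion) = −$261.9 billion.
Expenditure multiplier = 1/(1 − c + m) = 1/(1 − 0.54 + 0.36) = 1/0.82 ≈ 1.22.
The transfer multiplier is c × k ≈ 0.659, so ΔY = k × (c·ΔTR) = (−$261.9 billion) / 0.82 ≈ −$319 billion.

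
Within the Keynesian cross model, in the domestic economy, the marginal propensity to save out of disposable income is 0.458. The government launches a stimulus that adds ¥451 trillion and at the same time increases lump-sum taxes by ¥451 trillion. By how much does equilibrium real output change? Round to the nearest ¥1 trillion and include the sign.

MPC = 1 − MPS = 1 − 0.458 = 0.542.
Expenditure multiplier = 1/(1 − MPC) = 1/(1 − 0.542) = 1/0.458 ≈ 2.183.
ΔG contributes k·ΔG = (+¥451 trillion) / 0.458 ≈ +¥984.7 trillion.
ΔT of +¥451 trillion changes first-round spending by −c·ΔT = −¥244.442 trillion, contributing k·(−c·ΔT) = (−¥244.442 trillion) / 0.458 ≈ −¥533.7 trillion.
With ΔG = ΔT and no other leakages, the balanced-budget multiplier is 1, so ΔY = ΔG = +¥451 trillion.

+¥451 trillion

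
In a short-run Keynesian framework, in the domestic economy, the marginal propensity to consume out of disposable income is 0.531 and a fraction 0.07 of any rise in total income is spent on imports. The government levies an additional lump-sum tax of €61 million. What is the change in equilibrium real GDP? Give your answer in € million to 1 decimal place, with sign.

A lump-sum tax change of +€61 million shifts disposable income by −€61 million; first-round consumption changes by −c × ΔT = −0.531 × (+€61 million) = −€32.391 million.
Expenditure multiplier = 1/(1 − c + m) = 1/(1 − 0.531 + 0.07) = 1/0.539 ≈ 1.855.
The tax multiplier is −c × k ≈ −0.985, so ΔY = k × (−c·ΔT) = (−€32.391 million) / 0.539 ≈ −€60.1 million.

−€60.1 million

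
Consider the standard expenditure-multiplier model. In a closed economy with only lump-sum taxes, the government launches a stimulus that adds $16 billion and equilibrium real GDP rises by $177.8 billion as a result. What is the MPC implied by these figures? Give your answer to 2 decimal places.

Implied spending multiplier k = ΔY/ΔG = 177.8/16 = 11.1125.
Since k = 1/(1 − MPC), MPC = 1 − 1/k = 1 − ΔG/ΔY = 1 − 16/177.8 ≈ 0.91.

0.91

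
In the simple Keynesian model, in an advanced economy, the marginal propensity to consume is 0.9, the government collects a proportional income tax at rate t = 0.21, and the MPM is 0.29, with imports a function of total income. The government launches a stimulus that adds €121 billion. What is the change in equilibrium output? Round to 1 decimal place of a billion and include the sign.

+€209.0 billion

Government-spending multiplier = 1/(1 − c(1−t) + m) = 1/(1 − 0.9×0.79 + 0.29) = 1/0.579 ≈ 1.727.
ΔY = k × ΔG = (+€121 billion) / 0.579 ≈ +€209 billion.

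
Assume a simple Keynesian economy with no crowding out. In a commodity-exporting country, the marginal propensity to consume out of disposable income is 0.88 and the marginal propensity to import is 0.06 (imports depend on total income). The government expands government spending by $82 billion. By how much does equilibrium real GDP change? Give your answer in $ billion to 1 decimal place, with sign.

+$455.6 billion

Expenditure multiplier = 1/(1 − c + m) = 1/(1 − 0.88 + 0.06) = 1/0.18 ≈ 5.556.
ΔY = k × ΔG = (+$82 billion) / 0.18 ≈ +$455.6 billion.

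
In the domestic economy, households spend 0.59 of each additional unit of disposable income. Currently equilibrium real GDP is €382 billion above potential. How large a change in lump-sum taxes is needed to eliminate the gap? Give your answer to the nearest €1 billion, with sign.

+€265 billion

Spending multiplier = 1/(1 − MPC) = 1/(1 − 0.59) = 1/0.41 ≈ 2.439.
Tax multiplier = −c·k = −0.59/0.41 ≈ −1.439. Need ΔY = −€382 billion, so ΔT = ΔY/(−c·k) = −(−€382 billion) × 0.41 / 0.59 ≈ +€265 billion.
The government should raise lump-sum taxes by €265 billion.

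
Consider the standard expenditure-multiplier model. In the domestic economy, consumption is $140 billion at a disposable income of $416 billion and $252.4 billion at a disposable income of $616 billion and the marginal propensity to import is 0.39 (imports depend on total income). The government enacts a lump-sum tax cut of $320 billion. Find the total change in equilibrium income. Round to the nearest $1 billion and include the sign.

+$217 billion

MPC = ΔC/ΔYd = (252.4 − 140)/(616 − 416) = 112.4/200 = 0.562.
A lump-sum tax change of −$320 billion shifts disposable income by +$320 billion; first-round consumption changes by −c × ΔT = −0.562 × (−$320 billion) = +$179.84 billion.
Expenditure multiplier = 1/(1 − c + m) = 1/(1 − 0.562 + 0.39) = 1/0.828 ≈ 1.208.
The tax multiplier is −c × k ≈ −0.679, so ΔY = k × (−c·ΔT) = (+$179.84 billion) / 0.828 ≈ +$217 billion.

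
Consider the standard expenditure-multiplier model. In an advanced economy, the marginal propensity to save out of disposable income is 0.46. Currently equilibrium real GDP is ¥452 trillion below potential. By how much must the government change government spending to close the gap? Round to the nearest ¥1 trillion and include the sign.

+¥208 trillion

MPC = 1 − MPS = 1 − 0.46 = 0.54.
Spending multiplier = 1/(1 − MPC) = 1/(1 − 0.54) = 1/0.46 ≈ 2.174.
Need ΔY = +¥452 trillion, so ΔG = ΔY/k = (+¥452 trillion) × 0.46 ≈ +¥208 trillion.
The government should increase government spending by ¥208 trillion.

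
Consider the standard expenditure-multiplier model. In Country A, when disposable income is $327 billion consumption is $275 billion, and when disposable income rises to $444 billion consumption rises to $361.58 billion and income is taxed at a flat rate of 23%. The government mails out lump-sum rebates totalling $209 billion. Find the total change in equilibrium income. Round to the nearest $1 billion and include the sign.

MPC = ΔC/ΔYd = (361.58 − 275)/(444 − 327) = 86.58/117 = 0.74.
A lump-sum tax change of −$209 billion shifts disposable income by +$209 billion; first-round consumption changes by −c × ΔT = −0.74 × (−$209 billion) = +$154.66 billion.
Expenditure multiplier = 1/(1 − c(1−t)) = 1/(1 − 0.74×0.77) = 1/0.4302 ≈ 2.325.
The tax multiplier is −c × k ≈ −1.72, so ΔY = k × (−c·ΔT) = (+$154.66 billion) / 0.4302 ≈ +$360 billion.

+$360 billion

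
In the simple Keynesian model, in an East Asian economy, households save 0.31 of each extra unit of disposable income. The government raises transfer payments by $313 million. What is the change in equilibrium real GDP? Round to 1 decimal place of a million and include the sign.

MPC = 1 − MPS = 1 − 0.31 = 0.69.
The transfer change shifts disposable income by +$313 million, so first-round consumption changes by c·ΔTR = 0.69 × (+$313 million) = +$215.97 million.
Expenditure multiplier = 1/(1 − MPC) = 1/(1 − 0.69) = 1/0.31 ≈ 3.226.
The transfer multiplier is c × k ≈ 2.226, so ΔY = k × (c·ΔTR) = (+$215.97 million) / 0.31 ≈ +$696.7 million.

+$696.7 million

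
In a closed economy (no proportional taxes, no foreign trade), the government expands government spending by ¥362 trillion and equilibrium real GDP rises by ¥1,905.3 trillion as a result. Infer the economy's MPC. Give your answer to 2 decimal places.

0.81

Implied spending multiplier k = ΔY/ΔG = 1,905.3/362 ≈ 5.2633.
Since k = 1/(1 − MPC), MPC = 1 − 1/k = 1 − ΔG/ΔY = 1 − 362/1,905.3 ≈ 0.81.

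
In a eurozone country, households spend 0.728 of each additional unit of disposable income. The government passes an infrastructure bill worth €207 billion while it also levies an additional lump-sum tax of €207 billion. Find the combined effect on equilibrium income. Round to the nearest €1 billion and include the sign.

+€207 billion

Expenditure multiplier = 1/(1 − MPC) = 1/(1 − 0.728) = 1/0.272 ≈ 3.676.
ΔG contributes k·ΔG = (+€207 billion) / 0.272 ≈ +€761 billion.
ΔT of +€207 billion changes first-round spending by −c·ΔT = −€150.696 billion, contributing k·(−c·ΔT) = (−€150.696 billion) / 0.272 ≈ −€554 billion.
With ΔG = ΔT and no other leakages, the balanced-budget multiplier is 1, so ΔY = ΔG = +€207 billion.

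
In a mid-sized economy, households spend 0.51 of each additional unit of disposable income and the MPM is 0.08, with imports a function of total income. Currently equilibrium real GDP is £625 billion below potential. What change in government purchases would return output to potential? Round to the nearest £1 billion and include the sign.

+£356 billion

Spending multiplier = 1/(1 − c + m) = 1/(1 − 0.51 + 0.08) = 1/0.57 ≈ 1.754.
Need ΔY = +£625 billion, so ΔG = ΔY/k = (+£625 billion) × 0.57 ≈ +£356 billion.
The government should increase government purchases by £356 billion.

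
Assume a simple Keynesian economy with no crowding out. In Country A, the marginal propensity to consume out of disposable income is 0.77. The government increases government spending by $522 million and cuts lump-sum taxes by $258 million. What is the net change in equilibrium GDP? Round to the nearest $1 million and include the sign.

+$3,133 million

Expenditure multiplier = 1/(1 − MPC) = 1/(1 − 0.77) = 1/0.23 ≈ 4.348.
ΔG contributes k·ΔG = (+$522 million) / 0.23 ≈ +$2,269.6 million.
ΔT of −$258 million changes first-round spending by −c·ΔT = +$198.66 million, contributing k·(−c·ΔT) = (+$198.66 million) / 0.23 ≈ +$863.7 million.
Net ΔY = k(ΔG − c·ΔT) = (+$720.66 million) / 0.23 ≈ +$3,133 million.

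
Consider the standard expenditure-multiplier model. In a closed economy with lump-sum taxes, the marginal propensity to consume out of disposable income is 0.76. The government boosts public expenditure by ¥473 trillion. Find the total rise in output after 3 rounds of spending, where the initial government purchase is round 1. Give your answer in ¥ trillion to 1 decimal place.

Round 1 adds ΔG = ¥473 trillion; each later round is MPC = 0.76 times the previous.
After 3 rounds: 473 + 359.48 + 273.2048 = ΔG·(1 − c^3)/(1 − c) = 473 × (1 − 0.438976)/0.24 ≈ ¥1,105.7 trillion.

¥1,105.7 trillion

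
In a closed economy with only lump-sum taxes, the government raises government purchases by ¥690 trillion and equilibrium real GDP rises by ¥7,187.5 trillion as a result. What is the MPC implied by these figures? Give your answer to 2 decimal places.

Implied spending multiplier k = ΔY/ΔG = 7,187.5/690 ≈ 10.4167.
Since k = 1/(1 − MPC), MPC = 1 − 1/k = 1 − ΔG/ΔY = 1 − 690/7,187.5 ≈ 0.90.

0.90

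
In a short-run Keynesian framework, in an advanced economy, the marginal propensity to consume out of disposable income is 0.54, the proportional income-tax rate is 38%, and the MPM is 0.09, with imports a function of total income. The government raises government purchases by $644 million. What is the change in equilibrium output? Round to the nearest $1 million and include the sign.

Spending multiplier = 1/(1 − c(1−t) + m) = 1/(1 − 0.54×0.62 + 0.09) = 1/0.7552 ≈ 1.324.
ΔY = k × ΔG = (+$644 million) / 0.7552 ≈ +$853 million.

+$853 million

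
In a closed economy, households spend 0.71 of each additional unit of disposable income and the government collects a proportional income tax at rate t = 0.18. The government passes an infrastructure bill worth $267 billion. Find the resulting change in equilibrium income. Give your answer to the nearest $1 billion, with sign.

+$639 billion

Spending multiplier = 1/(1 − c(1−t)) = 1/(1 − 0.71×0.82) = 1/0.4178 ≈ 2.393.
ΔY = k × ΔG = (+$267 billion) / 0.4178 ≈ +$639 billion.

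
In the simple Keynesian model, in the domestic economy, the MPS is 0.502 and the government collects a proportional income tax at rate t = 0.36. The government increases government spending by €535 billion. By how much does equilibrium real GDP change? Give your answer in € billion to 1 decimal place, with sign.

+€785.3 billion

MPC = 1 − MPS = 1 − 0.502 = 0.498.
Spending multiplier = 1/(1 − c(1−t)) = 1/(1 − 0.498×0.64) = 1/0.68128 ≈ 1.468.
ΔY = k × ΔG = (+€535 billion) / 0.68128 ≈ +€785.3 billion.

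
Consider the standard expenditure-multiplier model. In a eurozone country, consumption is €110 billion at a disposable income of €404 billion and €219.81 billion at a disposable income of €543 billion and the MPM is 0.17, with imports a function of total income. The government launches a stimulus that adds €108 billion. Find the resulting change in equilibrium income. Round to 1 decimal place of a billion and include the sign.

MPC = ΔC/ΔYd = (219.81 − 110)/(543 − 404) = 109.81/139 = 0.79.
Government-spending multiplier = 1/(1 − c + m) = 1/(1 − 0.79 + 0.17) = 1/0.38 ≈ 2.632.
ΔY = k × ΔG = (+€108 billion) / 0.38 ≈ +€284.2 billion.

+€284.2 billion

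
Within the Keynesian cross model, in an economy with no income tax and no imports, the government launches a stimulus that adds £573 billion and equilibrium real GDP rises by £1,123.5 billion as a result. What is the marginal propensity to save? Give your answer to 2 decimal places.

0.51

Implied spending multiplier k = ΔY/ΔG = 1,123.5/573 ≈ 1.9607.
Since k = 1/(1 − MPC), MPC = 1 − 1/k = 1 − ΔG/ΔY = 1 − 573/1,123.5 ≈ 0.49.
MPS = 1 − MPC = 0.51.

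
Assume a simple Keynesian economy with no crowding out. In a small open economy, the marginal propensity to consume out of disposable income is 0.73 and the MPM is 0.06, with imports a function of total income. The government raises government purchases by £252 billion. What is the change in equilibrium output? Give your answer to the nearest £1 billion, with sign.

+£764 billion

Spending multiplier = 1/(1 − c + m) = 1/(1 − 0.73 + 0.06) = 1/0.33 ≈ 3.03.
ΔY = k × ΔG = (+£252 billion) / 0.33 ≈ +£764 billion.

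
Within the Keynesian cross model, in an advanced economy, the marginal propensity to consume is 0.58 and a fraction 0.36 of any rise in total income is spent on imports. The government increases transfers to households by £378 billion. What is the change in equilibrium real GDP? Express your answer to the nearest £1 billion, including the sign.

+£281 billion

The transfer change shifts disposable income by +£378 billion, so first-round consumption changes by c·ΔTR = 0.58 × (+£378 billion) = +£219.24 billion.
Expenditure multiplier = 1/(1 − c + m) = 1/(1 − 0.58 + 0.36) = 1/0.78 ≈ 1.282.
The transfer multiplier is c × k ≈ 0.744, so ΔY = k × (c·ΔTR) = (+£219.24 billion) / 0.78 ≈ +£281 billion.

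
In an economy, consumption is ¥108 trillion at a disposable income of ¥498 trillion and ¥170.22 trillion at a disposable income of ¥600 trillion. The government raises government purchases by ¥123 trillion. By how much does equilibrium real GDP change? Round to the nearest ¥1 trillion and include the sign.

+¥315 trillion

MPC = ΔC/ΔYd = (170.22 − 108)/(600 − 498) = 62.22/102 = 0.61.
Spending multiplier = 1/(1 − MPC) = 1/(1 − 0.61) = 1/0.39 ≈ 2.564.
ΔY = k × ΔG = (+¥123 trillion) / 0.39 ≈ +¥315 trillion.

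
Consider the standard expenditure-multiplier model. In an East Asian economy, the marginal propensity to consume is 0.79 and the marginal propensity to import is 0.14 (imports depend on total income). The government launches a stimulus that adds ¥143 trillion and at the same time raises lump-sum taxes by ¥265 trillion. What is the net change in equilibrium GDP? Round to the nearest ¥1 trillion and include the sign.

Expenditure multiplier = 1/(1 − c + m) = 1/(1 − 0.79 + 0.14) = 1/0.35 ≈ 2.857.
ΔG contributes k·ΔG = (+¥143 trillion) / 0.35 ≈ +¥408.6 trillion.
ΔT of +¥265 trillion changes first-round spending by −c·ΔT = −¥209.35 trillion, contributing k·(−c·ΔT) = (−¥209.35 trillion) / 0.35 ≈ −¥598.1 trillion.
Net ΔY = k(ΔG − c·ΔT) = (−¥66.35 trillion) / 0.35 ≈ −¥190 trillion.

−¥190 trillion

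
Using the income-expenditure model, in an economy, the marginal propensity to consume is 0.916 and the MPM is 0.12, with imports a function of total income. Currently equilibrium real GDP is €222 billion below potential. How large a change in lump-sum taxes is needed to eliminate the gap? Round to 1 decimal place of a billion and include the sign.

Spending multiplier = 1/(1 − c + m) = 1/(1 − 0.916 + 0.12) = 1/0.204 ≈ 4.902.
Tax multiplier = −c·k = −0.916/0.204 ≈ −4.49. Need ΔY = +€222 billion, so ΔT = ΔY/(−c·k) = −(+€222 billion) × 0.204 / 0.916 ≈ −€49.4 billion.
The government should cut lump-sum taxes by €49.4 billion.

−€49.4 billion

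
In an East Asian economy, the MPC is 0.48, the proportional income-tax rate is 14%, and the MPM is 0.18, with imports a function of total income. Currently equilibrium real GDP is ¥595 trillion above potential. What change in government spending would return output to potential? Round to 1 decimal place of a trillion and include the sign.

Spending multiplier = 1/(1 − c(1−t) + m) = 1/(1 − 0.48×0.86 + 0.18) = 1/0.7672 ≈ 1.303.
Need ΔY = −¥595 trillion, so ΔG = ΔY/k = (−¥595 trillion) × 0.7672 ≈ −¥456.5 trillion.
The government should cut government spending by ¥456.5 trillion.

−¥456.5 trillion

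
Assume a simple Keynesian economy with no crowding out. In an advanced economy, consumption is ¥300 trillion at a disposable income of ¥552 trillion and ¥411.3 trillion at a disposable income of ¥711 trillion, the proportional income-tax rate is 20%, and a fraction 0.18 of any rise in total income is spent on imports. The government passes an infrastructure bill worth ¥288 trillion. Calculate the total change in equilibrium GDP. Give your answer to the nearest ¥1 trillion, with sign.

MPC = ΔC/ΔYd = (411.3 − 300)/(711 − 552) = 111.3/159 = 0.7.
Expenditure multiplier = 1/(1 − c(1−t) + m) = 1/(1 − 0.7×0.8 + 0.18) = 1/0.62 ≈ 1.613.
ΔY = k × ΔG = (+¥288 trillion) / 0.62 ≈ +¥465 trillion.

+¥465 trillion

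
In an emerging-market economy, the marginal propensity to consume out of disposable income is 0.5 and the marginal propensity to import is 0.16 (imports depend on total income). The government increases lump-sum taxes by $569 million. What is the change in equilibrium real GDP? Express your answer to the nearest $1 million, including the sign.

A lump-sum tax change of +$569 million shifts disposable income by −$569 million; first-round consumption changes by −c × ΔT = −0.5 × (+$569 million) = −$284.5 million.
Expenditure multiplier = 1/(1 − c + m) = 1/(1 − 0.5 + 0.16) = 1/0.66 ≈ 1.515.
The tax multiplier is −c × k ≈ −0.758, so ΔY = k × (−c·ΔT) = (−$284.5 million) / 0.66 ≈ −$431 million.

−$431 million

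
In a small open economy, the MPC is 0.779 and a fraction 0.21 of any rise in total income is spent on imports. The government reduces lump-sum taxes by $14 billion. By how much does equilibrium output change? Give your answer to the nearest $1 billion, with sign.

A lump-sum tax change of −$14 billion shifts disposable income by +$14 billion; first-round consumption changes by −c × ΔT = −0.779 × (−$14 billion) = +$10.906 billion.
Expenditure multiplier = 1/(1 − c + m) = 1/(1 − 0.779 + 0.21) = 1/0.431 ≈ 2.32.
The tax multiplier is −c × k ≈ −1.807, so ΔY = k × (−c·ΔT) = (+$10.906 billion) / 0.431 ≈ +$25 billion.

+$25 billion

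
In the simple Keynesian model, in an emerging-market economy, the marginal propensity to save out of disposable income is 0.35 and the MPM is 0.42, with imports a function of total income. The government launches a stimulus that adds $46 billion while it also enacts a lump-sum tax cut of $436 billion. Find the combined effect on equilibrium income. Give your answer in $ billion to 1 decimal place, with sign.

+$427.8 billion

MPC = 1 − MPS = 1 − 0.35 = 0.65.
Expenditure multiplier = 1/(1 − c + m) = 1/(1 − 0.65 + 0.42) = 1/0.77 ≈ 1.299.
ΔG contributes k·ΔG = (+$46 billion) / 0.77 ≈ +$59.7 billion.
ΔT of −$436 billion changes first-round spending by −c·ΔT = +$283.4 billion, contributing k·(−c·ΔT) = (+$283.4 billion) / 0.77 ≈ +$368.1 billion.
Net ΔY = k(ΔG − c·ΔT) = (+$329.4 billion) / 0.77 ≈ +$427.8 billion.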